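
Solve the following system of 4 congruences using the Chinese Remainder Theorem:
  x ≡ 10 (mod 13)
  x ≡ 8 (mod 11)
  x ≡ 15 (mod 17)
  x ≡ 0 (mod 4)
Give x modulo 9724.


Product of moduli M = 13 · 11 · 17 · 4 = 9724.
Merge one congruence at a time:
  Start: x ≡ 10 (mod 13).
  Combine with x ≡ 8 (mod 11); new modulus lcm = 143.
    Write x = 10 + 13·t and substitute into x ≡ 8 (mod 11): 13·t ≡ 8 − 10 = -2 (mod 11).
    Reduce coefficients mod 11: 2·t ≡ 9 (mod 11).
    The inverse of 2 mod 11 is 6 (since 2·6 = 12 = 1·11 + 1), so t ≡ 6·9 = 54 ≡ 10 (mod 11).
    Then x = 10 + 13·10 = 140, valid modulo lcm(13, 11) = 143: x ≡ 140 (mod 143).
  Combine with x ≡ 15 (mod 17); new modulus lcm = 2431.
    Write x = 140 + 143·t and substitute into x ≡ 15 (mod 17): 143·t ≡ 15 − 140 = -125 (mod 17).
    Reduce coefficients mod 17: 7·t ≡ 11 (mod 17).
    The inverse of 7 mod 17 is 5 (since 7·5 = 35 = 2·17 + 1), so t ≡ 5·11 = 55 ≡ 4 (mod 17).
    Then x = 140 + 143·4 = 712, valid modulo lcm(143, 17) = 2431: x ≡ 712 (mod 2431).
  Combine with x ≡ 0 (mod 4); new modulus lcm = 9724.
    Write x = 712 + 2431·t and substitute into x ≡ 0 (mod 4): 2431·t ≡ 0 − 712 = -712 (mod 4).
    Reduce coefficients mod 4: 3·t ≡ 0 (mod 4).
    The inverse of 3 mod 4 is 3 (since 3·3 = 9 = 2·4 + 1), so t ≡ 3·0 = 0 ≡ 0 (mod 4).
    Then x = 712 + 2431·0 = 712, valid modulo lcm(2431, 4) = 9724: x ≡ 712 (mod 9724).
Verify against each original: 712 mod 13 = 10, 712 mod 11 = 8, 712 mod 17 = 15, 712 mod 4 = 0.

x ≡ 712 (mod 9724).


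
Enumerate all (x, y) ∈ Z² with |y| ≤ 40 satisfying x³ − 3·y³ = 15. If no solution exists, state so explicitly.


The equation is x³ - 3y³ = 15. For fixed y, x³ = 3·y³ + 15, so a solution requires the RHS to be a perfect cube.
Strategy: iterate y from -40 to 40, compute RHS = 3·y³ + 15, and check whether it is a (positive or negative) perfect cube.
Check small values of y:
  y = 0: RHS = 15 is not a perfect cube.
  y = 1: RHS = 18 is not a perfect cube.
  y = -1: RHS = 12 is not a perfect cube.
  y = 2: RHS = 39 is not a perfect cube.
  y = -2: RHS = -9 is not a perfect cube.
  y = 3: RHS = 96 is not a perfect cube.
  y = -3: RHS = -66 is not a perfect cube.
Continuing the search up to |y| = 40 finds no solutions either.
No (x, y) in the scanned range satisfies the equation.

No integer solutions with |y| ≤ 40.


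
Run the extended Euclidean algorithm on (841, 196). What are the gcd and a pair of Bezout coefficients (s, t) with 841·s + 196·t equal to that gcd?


Euclidean algorithm on (841, 196) — divide until remainder is 0:
  841 = 4 · 196 + 57
  196 = 3 · 57 + 25
  57 = 2 · 25 + 7
  25 = 3 · 7 + 4
  7 = 1 · 4 + 3
  4 = 1 · 3 + 1
  3 = 3 · 1 + 0
gcd(841, 196) = 1.
Track Bezout coefficients alongside the remainders: start with r₀ = 841 = a·1 + b·0 (s = 1, t = 0) and r₁ = 196 = a·0 + b·1 (s = 0, t = 1); each new remainder r_{k+1} = r_{k-1} − q_k·r_k inherits s_{k+1} = s_{k-1} − q_k·s_k, t_{k+1} = t_{k-1} − q_k·t_k, so r_k = a·s_k + b·t_k at every step:
  q = 4: r = 57, s = 1 − 4·0 = 1, t = 0 − 4·1 = -4  (check: 841·1 + 196·(-4) = 57)
  q = 3: r = 25, s = 0 − 3·1 = -3, t = 1 − 3·(-4) = 13  (check: 841·(-3) + 196·13 = 25)
  q = 2: r = 7, s = 1 − 2·(-3) = 7, t = -4 − 2·13 = -30  (check: 841·7 + 196·(-30) = 7)
  q = 3: r = 4, s = -3 − 3·7 = -24, t = 13 − 3·(-30) = 103  (check: 841·(-24) + 196·103 = 4)
  q = 1: r = 3, s = 7 − 1·(-24) = 31, t = -30 − 1·103 = -133  (check: 841·31 + 196·(-133) = 3)
  q = 1: r = 1, s = -24 − 1·31 = -55, t = 103 − 1·(-133) = 236  (check: 841·(-55) + 196·236 = 1)
The row with r = 1 (the gcd) gives the Bezout coefficients s = -55, t = 236.
Result: 841 · (-55) + 196 · (236) = 1.

gcd(841, 196) = 1; s = -55, t = 236 (check: 841·(-55) + 196·236 = 1).


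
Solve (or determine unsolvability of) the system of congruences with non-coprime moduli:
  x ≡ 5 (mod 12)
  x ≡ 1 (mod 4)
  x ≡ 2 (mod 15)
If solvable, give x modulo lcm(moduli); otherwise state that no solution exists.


Moduli 12, 4, 15 are not pairwise coprime, so CRT works modulo lcm(m_i) when all pairwise compatibility conditions hold.
Pairwise compatibility: gcd(m_i, m_j) must divide a_i - a_j for every pair.
Merge one congruence at a time:
  Start: x ≡ 5 (mod 12).
  Combine with x ≡ 1 (mod 4): gcd(12, 4) = 4; 1 - 5 = -4, which IS divisible by 4, so compatible.
    Write x = 5 + 12·t and substitute into x ≡ 1 (mod 4): 12·t ≡ 1 − 5 = -4 (mod 4).
    Divide the congruence (and modulus) by g = 4: 3·t ≡ -1 (mod 1).
    Modulo 1 every t works; take t = 0.
    Then x = 5 + 12·0 = 5, valid modulo lcm(12, 4) = 12: x ≡ 5 (mod 12).
  Combine with x ≡ 2 (mod 15): gcd(12, 15) = 3; 2 - 5 = -3, which IS divisible by 3, so compatible.
    Write x = 5 + 12·t and substitute into x ≡ 2 (mod 15): 12·t ≡ 2 − 5 = -3 (mod 15).
    Divide the congruence (and modulus) by g = 3: 4·t ≡ -1 (mod 5).
    Reduce coefficients mod 5: 4·t ≡ 4 (mod 5).
    The inverse of 4 mod 5 is 4 (since 4·4 = 16 = 3·5 + 1), so t ≡ 4·4 = 16 ≡ 1 (mod 5).
    Then x = 5 + 12·1 = 17, valid modulo lcm(12, 15) = 60: x ≡ 17 (mod 60).
Verify: 17 mod 12 = 5, 17 mod 4 = 1, 17 mod 15 = 2.

x ≡ 17 (mod 60).


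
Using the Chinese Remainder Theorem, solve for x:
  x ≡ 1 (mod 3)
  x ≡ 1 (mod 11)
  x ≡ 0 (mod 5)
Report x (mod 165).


Moduli 3, 11, 5 are pairwise coprime; by CRT there is a unique solution modulo M = 3 · 11 · 5 = 165.
Solve pairwise, accumulating the modulus:
  Start with x ≡ 1 (mod 3).
  Combine with x ≡ 1 (mod 11): since gcd(3, 11) = 1, we get a unique residue mod 33.
    Write x = 1 + 3·t and substitute into x ≡ 1 (mod 11): 3·t ≡ 1 − 1 = 0 (mod 11).
    The inverse of 3 mod 11 is 4 (since 3·4 = 12 = 1·11 + 1), so t ≡ 4·0 = 0 ≡ 0 (mod 11).
    Then x = 1 + 3·0 = 1, valid modulo lcm(3, 11) = 33: x ≡ 1 (mod 33).
  Combine with x ≡ 0 (mod 5): since gcd(33, 5) = 1, we get a unique residue mod 165.
    Write x = 1 + 33·t and substitute into x ≡ 0 (mod 5): 33·t ≡ 0 − 1 = -1 (mod 5).
    Reduce coefficients mod 5: 3·t ≡ 4 (mod 5).
    The inverse of 3 mod 5 is 2 (since 3·2 = 6 = 1·5 + 1), so t ≡ 2·4 = 8 ≡ 3 (mod 5).
    Then x = 1 + 33·3 = 100, valid modulo lcm(33, 5) = 165: x ≡ 100 (mod 165).
Verify: 100 mod 3 = 1 ✓, 100 mod 11 = 1 ✓, 100 mod 5 = 0 ✓.

x ≡ 100 (mod 165).


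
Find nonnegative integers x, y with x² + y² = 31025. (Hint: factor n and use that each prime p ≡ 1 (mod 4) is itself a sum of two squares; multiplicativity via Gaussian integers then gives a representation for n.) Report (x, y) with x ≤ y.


Step 1: Factor n = 31025 = 5^2 · 17 · 73.
Step 2: Check the mod-4 condition on each prime factor: 5 ≡ 1 (mod 4), exponent 2; 17 ≡ 1 (mod 4), exponent 1; 73 ≡ 1 (mod 4), exponent 1.
All primes ≡ 3 (mod 4) appear to even exponent (or don't appear), so by the two-squares theorem n IS expressible as a sum of two squares.
Step 3: Build a representation. Group n = k² · m with k = 5 and m = 17 · 73 = 1241 (a product of primes ≡ 1 (mod 4)); a representation of m scales to one of n via (k·x)² + (k·y)² = k²(x² + y²). Each prime p ≡ 1 (mod 4) is itself a sum of two squares; find a² by testing p − a² for a perfect square:
  17: 17 − 1² = 16 = 4² ⇒ 17 = 1² + 4².
  73: 73 − 1² = 72, 73 − 2² = 69, 73 − 3² = 64 = 8² ⇒ 73 = 3² + 8².
  Combine using the Brahmagupta–Fibonacci identity (a² + b²)(c² + d²) = (ac − bd)² + (ad + bc)² = (ac + bd)² + (ad − bc)²:
  17 · 73 = 1241: from (1² + 4²)(3² + 8²), take (1·3 − 4·8, 1·8 + 4·3) = (3 − 32, 8 + 12) = (-29, 20); dropping signs (only squares matter) gives (29, 20); check 29² + 20² = 841 + 400 = 1241 ✓.
  Scale by k = 5: (5·29, 5·20) = (145, 100).
Step 4: Order so x ≤ y and verify: 100² + 145² = 10000 + 21025 = 31025 = n. ✓

n = 31025 = 100² + 145² (one valid representation with x ≤ y).


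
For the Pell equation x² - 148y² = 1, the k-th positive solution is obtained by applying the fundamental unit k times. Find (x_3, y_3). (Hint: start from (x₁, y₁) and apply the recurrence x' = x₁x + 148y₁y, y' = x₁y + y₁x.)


Step 1: Find the fundamental solution (x₁, y₁) of x² - 148y² = 1.
  Expand √148 as a continued fraction. a₀ = ⌊√148⌋ = 12; iterate m_{k+1} = d_k·a_k − m_k, d_{k+1} = (148 − m_{k+1}²)/d_k, a_{k+1} = ⌊(a₀ + m_{k+1})/d_{k+1}⌋ (starting m₀ = 0, d₀ = 1), with convergents p_k = a_k·p_{k-1} + p_{k-2}, q_k = a_k·q_{k-1} + q_{k-2} (p₋₁ = 1, q₋₁ = 0):
  k = 0: a₀ = 12; p₀/q₀ = 12/1; p₀² − 148·q₀² = 144 − 148 = -4.
  k = 1: m = 12, d = 4, a = ⌊(12 + 12)/4⌋ = 6; p/q = (6·12 + 1)/(6·1 + 0) = 73/6; p² − 148·q² = 5329 − 5328 = 1.
  The first convergent with p² − 148·q² = 1 gives the fundamental solution (x₁, y₁) = (73, 6).
Step 2: Apply the recurrence (x_{n+1}, y_{n+1}) = (x₁x_n + 148y₁y_n, x₁y_n + y₁x_n) repeatedly.
  From (x_1, y_1) = (73, 6): x_2 = 73·73 + 148·6·6 = 10657; y_2 = 73·6 + 6·73 = 876.
  From (x_2, y_2) = (10657, 876): x_3 = 73·10657 + 148·6·876 = 1555849; y_3 = 73·876 + 6·10657 = 127890.
Step 3: Verify x_3² - 148·y_3² = 2420666110801 - 2420666110800 = 1 (should be 1). ✓

(x_1, y_1) = (73, 6); (x_3, y_3) = (1555849, 127890).


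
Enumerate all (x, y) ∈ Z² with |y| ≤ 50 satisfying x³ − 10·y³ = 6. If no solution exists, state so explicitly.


The equation is x³ - 10y³ = 6. For fixed y, x³ = 10·y³ + 6, so a solution requires the RHS to be a perfect cube.
Strategy: iterate y from -50 to 50, compute RHS = 10·y³ + 6, and check whether it is a (positive or negative) perfect cube.
Check small values of y:
  y = 0: RHS = 6 is not a perfect cube.
  y = 1: RHS = 16 is not a perfect cube.
  y = -1: RHS = -4 is not a perfect cube.
  y = 2: RHS = 86 is not a perfect cube.
  y = -2: RHS = -74 is not a perfect cube.
  y = 3: RHS = 276 is not a perfect cube.
  y = -3: RHS = -264 is not a perfect cube.
Continuing the search up to |y| = 50 finds no solutions either.
No (x, y) in the scanned range satisfies the equation.

No integer solutions with |y| ≤ 50.


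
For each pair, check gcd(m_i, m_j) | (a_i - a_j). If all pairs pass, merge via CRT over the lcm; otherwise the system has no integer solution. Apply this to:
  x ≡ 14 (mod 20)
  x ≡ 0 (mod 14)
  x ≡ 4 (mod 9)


Moduli 20, 14, 9 are not pairwise coprime, so CRT works modulo lcm(m_i) when all pairwise compatibility conditions hold.
Pairwise compatibility: gcd(m_i, m_j) must divide a_i - a_j for every pair.
Merge one congruence at a time:
  Start: x ≡ 14 (mod 20).
  Combine with x ≡ 0 (mod 14): gcd(20, 14) = 2; 0 - 14 = -14, which IS divisible by 2, so compatible.
    Write x = 14 + 20·t and substitute into x ≡ 0 (mod 14): 20·t ≡ 0 − 14 = -14 (mod 14).
    Divide the congruence (and modulus) by g = 2: 10·t ≡ -7 (mod 7).
    Reduce coefficients mod 7: 3·t ≡ 0 (mod 7).
    The inverse of 3 mod 7 is 5 (since 3·5 = 15 = 2·7 + 1), so t ≡ 5·0 = 0 ≡ 0 (mod 7).
    Then x = 14 + 20·0 = 14, valid modulo lcm(20, 14) = 140: x ≡ 14 (mod 140).
  Combine with x ≡ 4 (mod 9): gcd(140, 9) = 1; 4 - 14 = -10, which IS divisible by 1, so compatible.
    Write x = 14 + 140·t and substitute into x ≡ 4 (mod 9): 140·t ≡ 4 − 14 = -10 (mod 9).
    Reduce coefficients mod 9: 5·t ≡ 8 (mod 9).
    The inverse of 5 mod 9 is 2 (since 5·2 = 10 = 1·9 + 1), so t ≡ 2·8 = 16 ≡ 7 (mod 9).
    Then x = 14 + 140·7 = 994, valid modulo lcm(140, 9) = 1260: x ≡ 994 (mod 1260).
Verify: 994 mod 20 = 14, 994 mod 14 = 0, 994 mod 9 = 4.

x ≡ 994 (mod 1260).


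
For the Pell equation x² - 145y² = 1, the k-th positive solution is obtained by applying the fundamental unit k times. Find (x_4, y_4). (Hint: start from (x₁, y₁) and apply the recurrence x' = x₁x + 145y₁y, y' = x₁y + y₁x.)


Step 1: Find the fundamental solution (x₁, y₁) of x² - 145y² = 1.
  Expand √145 as a continued fraction. a₀ = ⌊√145⌋ = 12; iterate m_{k+1} = d_k·a_k − m_k, d_{k+1} = (145 − m_{k+1}²)/d_k, a_{k+1} = ⌊(a₀ + m_{k+1})/d_{k+1}⌋ (starting m₀ = 0, d₀ = 1), with convergents p_k = a_k·p_{k-1} + p_{k-2}, q_k = a_k·q_{k-1} + q_{k-2} (p₋₁ = 1, q₋₁ = 0):
  k = 0: a₀ = 12; p₀/q₀ = 12/1; p₀² − 145·q₀² = 144 − 145 = -1.
  k = 1: m = 12, d = 1, a = ⌊(12 + 12)/1⌋ = 24; p/q = (24·12 + 1)/(24·1 + 0) = 289/24; p² − 145·q² = 83521 − 83520 = 1.
  The first convergent with p² − 145·q² = 1 gives the fundamental solution (x₁, y₁) = (289, 24).
Step 2: Apply the recurrence (x_{n+1}, y_{n+1}) = (x₁x_n + 145y₁y_n, x₁y_n + y₁x_n) repeatedly.
  From (x_1, y_1) = (289, 24): x_2 = 289·289 + 145·24·24 = 167041; y_2 = 289·24 + 24·289 = 13872.
  From (x_2, y_2) = (167041, 13872): x_3 = 289·167041 + 145·24·13872 = 96549409; y_3 = 289·13872 + 24·167041 = 8017992.
  From (x_3, y_3) = (96549409, 8017992): x_4 = 289·96549409 + 145·24·8017992 = 55805391361; y_4 = 289·8017992 + 24·96549409 = 4634385504.
Step 3: Verify x_4² - 145·y_4² = 3114241704954373432321 - 3114241704954373432320 = 1 (should be 1). ✓

(x_1, y_1) = (289, 24); (x_4, y_4) = (55805391361, 4634385504).


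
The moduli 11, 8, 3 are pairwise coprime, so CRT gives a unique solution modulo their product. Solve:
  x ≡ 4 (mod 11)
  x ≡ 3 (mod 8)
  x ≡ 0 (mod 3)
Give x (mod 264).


Moduli 11, 8, 3 are pairwise coprime; by CRT there is a unique solution modulo M = 11 · 8 · 3 = 264.
Solve pairwise, accumulating the modulus:
  Start with x ≡ 4 (mod 11).
  Combine with x ≡ 3 (mod 8): since gcd(11, 8) = 1, we get a unique residue mod 88.
    Write x = 4 + 11·t and substitute into x ≡ 3 (mod 8): 11·t ≡ 3 − 4 = -1 (mod 8).
    Reduce coefficients mod 8: 3·t ≡ 7 (mod 8).
    The inverse of 3 mod 8 is 3 (since 3·3 = 9 = 1·8 + 1), so t ≡ 3·7 = 21 ≡ 5 (mod 8).
    Then x = 4 + 11·5 = 59, valid modulo lcm(11, 8) = 88: x ≡ 59 (mod 88).
  Combine with x ≡ 0 (mod 3): since gcd(88, 3) = 1, we get a unique residue mod 264.
    Write x = 59 + 88·t and substitute into x ≡ 0 (mod 3): 88·t ≡ 0 − 59 = -59 (mod 3).
    Reduce coefficients mod 3: 1·t ≡ 1 (mod 3).
    So t ≡ 1 (mod 3).
    Then x = 59 + 88·1 = 147, valid modulo lcm(88, 3) = 264: x ≡ 147 (mod 264).
Verify: 147 mod 11 = 4 ✓, 147 mod 8 = 3 ✓, 147 mod 3 = 0 ✓.

x ≡ 147 (mod 264).


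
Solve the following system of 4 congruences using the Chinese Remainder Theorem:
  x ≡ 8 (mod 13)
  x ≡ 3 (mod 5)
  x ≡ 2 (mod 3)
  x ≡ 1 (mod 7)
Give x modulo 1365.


Product of moduli M = 13 · 5 · 3 · 7 = 1365.
Merge one congruence at a time:
  Start: x ≡ 8 (mod 13).
  Combine with x ≡ 3 (mod 5); new modulus lcm = 65.
    Write x = 8 + 13·t and substitute into x ≡ 3 (mod 5): 13·t ≡ 3 − 8 = -5 (mod 5).
    Reduce coefficients mod 5: 3·t ≡ 0 (mod 5).
    The inverse of 3 mod 5 is 2 (since 3·2 = 6 = 1·5 + 1), so t ≡ 2·0 = 0 ≡ 0 (mod 5).
    Then x = 8 + 13·0 = 8, valid modulo lcm(13, 5) = 65: x ≡ 8 (mod 65).
  Combine with x ≡ 2 (mod 3); new modulus lcm = 195.
    Write x = 8 + 65·t and substitute into x ≡ 2 (mod 3): 65·t ≡ 2 − 8 = -6 (mod 3).
    Reduce coefficients mod 3: 2·t ≡ 0 (mod 3).
    The inverse of 2 mod 3 is 2 (since 2·2 = 4 = 1·3 + 1), so t ≡ 2·0 = 0 ≡ 0 (mod 3).
    Then x = 8 + 65·0 = 8, valid modulo lcm(65, 3) = 195: x ≡ 8 (mod 195).
  Combine with x ≡ 1 (mod 7); new modulus lcm = 1365.
    Write x = 8 + 195·t and substitute into x ≡ 1 (mod 7): 195·t ≡ 1 − 8 = -7 (mod 7).
    Reduce coefficients mod 7: 6·t ≡ 0 (mod 7).
    The inverse of 6 mod 7 is 6 (since 6·6 = 36 = 5·7 + 1), so t ≡ 6·0 = 0 ≡ 0 (mod 7).
    Then x = 8 + 195·0 = 8, valid modulo lcm(195, 7) = 1365: x ≡ 8 (mod 1365).
Verify against each original: 8 mod 13 = 8, 8 mod 5 = 3, 8 mod 3 = 2, 8 mod 7 = 1.

x ≡ 8 (mod 1365).


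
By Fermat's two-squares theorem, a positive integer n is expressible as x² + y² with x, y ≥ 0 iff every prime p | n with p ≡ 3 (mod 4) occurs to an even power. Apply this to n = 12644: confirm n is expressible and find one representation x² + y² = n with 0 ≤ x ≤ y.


Step 1: Factor n = 12644 = 2^2 · 29 · 109.
Step 2: Check the mod-4 condition on each prime factor: 2 = 2 (special); 29 ≡ 1 (mod 4), exponent 1; 109 ≡ 1 (mod 4), exponent 1.
All primes ≡ 3 (mod 4) appear to even exponent (or don't appear), so by the two-squares theorem n IS expressible as a sum of two squares.
Step 3: Build a representation. Group n = k² · m with k = 2 and m = 29 · 109 = 3161 (a product of primes ≡ 1 (mod 4)); a representation of m scales to one of n via (k·x)² + (k·y)² = k²(x² + y²). Each prime p ≡ 1 (mod 4) is itself a sum of two squares; find a² by testing p − a² for a perfect square:
  29: 29 − 1² = 28, 29 − 2² = 25 = 5² ⇒ 29 = 2² + 5².
  109: 109 − 1² = 108, 109 − 2² = 105, 109 − 3² = 100 = 10² ⇒ 109 = 3² + 10².
  Combine using the Brahmagupta–Fibonacci identity (a² + b²)(c² + d²) = (ac − bd)² + (ad + bc)² = (ac + bd)² + (ad − bc)²:
  29 · 109 = 3161: from (2² + 5²)(3² + 10²), take (2·3 − 5·10, 2·10 + 5·3) = (6 − 50, 20 + 15) = (-44, 35); dropping signs (only squares matter) gives (44, 35); check 44² + 35² = 1936 + 1225 = 3161 ✓.
  Scale by k = 2: (2·44, 2·35) = (88, 70).
Step 4: Order so x ≤ y and verify: 70² + 88² = 4900 + 7744 = 12644 = n. ✓

n = 12644 = 70² + 88² (one valid representation with x ≤ y).


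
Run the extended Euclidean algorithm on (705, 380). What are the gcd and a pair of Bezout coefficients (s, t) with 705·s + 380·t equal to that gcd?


Euclidean algorithm on (705, 380) — divide until remainder is 0:
  705 = 1 · 380 + 325
  380 = 1 · 325 + 55
  325 = 5 · 55 + 50
  55 = 1 · 50 + 5
  50 = 10 · 5 + 0
gcd(705, 380) = 5.
Track Bezout coefficients alongside the remainders: start with r₀ = 705 = a·1 + b·0 (s = 1, t = 0) and r₁ = 380 = a·0 + b·1 (s = 0, t = 1); each new remainder r_{k+1} = r_{k-1} − q_k·r_k inherits s_{k+1} = s_{k-1} − q_k·s_k, t_{k+1} = t_{k-1} − q_k·t_k, so r_k = a·s_k + b·t_k at every step:
  q = 1: r = 325, s = 1 − 1·0 = 1, t = 0 − 1·1 = -1  (check: 705·1 + 380·(-1) = 325)
  q = 1: r = 55, s = 0 − 1·1 = -1, t = 1 − 1·(-1) = 2  (check: 705·(-1) + 380·2 = 55)
  q = 5: r = 50, s = 1 − 5·(-1) = 6, t = -1 − 5·2 = -11  (check: 705·6 + 380·(-11) = 50)
  q = 1: r = 5, s = -1 − 1·6 = -7, t = 2 − 1·(-11) = 13  (check: 705·(-7) + 380·13 = 5)
The row with r = 5 (the gcd) gives the Bezout coefficients s = -7, t = 13.
Result: 705 · (-7) + 380 · (13) = 5.

gcd(705, 380) = 5; s = -7, t = 13 (check: 705·(-7) + 380·13 = 5).


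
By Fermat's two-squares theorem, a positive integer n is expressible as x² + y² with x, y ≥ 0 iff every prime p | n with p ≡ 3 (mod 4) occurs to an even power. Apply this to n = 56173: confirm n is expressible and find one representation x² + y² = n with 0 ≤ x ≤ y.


Step 1: Factor n = 56173 = 13 · 29 · 149.
Step 2: Check the mod-4 condition on each prime factor: 13 ≡ 1 (mod 4), exponent 1; 29 ≡ 1 (mod 4), exponent 1; 149 ≡ 1 (mod 4), exponent 1.
All primes ≡ 3 (mod 4) appear to even exponent (or don't appear), so by the two-squares theorem n IS expressible as a sum of two squares.
Step 3: Build a representation. Here n = 13 · 29 · 149 is a product of primes ≡ 1 (mod 4). Each prime p ≡ 1 (mod 4) is itself a sum of two squares; find a² by testing p − a² for a perfect square:
  13: 13 − 1² = 12, 13 − 2² = 9 = 3² ⇒ 13 = 2² + 3².
  29: 29 − 1² = 28, 29 − 2² = 25 = 5² ⇒ 29 = 2² + 5².
  149: 149 − 1² = 148, 149 − 2² = 145, 149 − 3² = 140, 149 − 4² = 133, 149 − 5² = 124, 149 − 6² = 113, 149 − 7² = 100 = 10² ⇒ 149 = 7² + 10².
  Combine using the Brahmagupta–Fibonacci identity (a² + b²)(c² + d²) = (ac − bd)² + (ad + bc)² = (ac + bd)² + (ad − bc)²:
  13 · 29 = 377: from (2² + 3²)(2² + 5²), take (2·2 − 3·5, 2·5 + 3·2) = (4 − 15, 10 + 6) = (-11, 16); dropping signs (only squares matter) gives (11, 16); check 11² + 16² = 121 + 256 = 377 ✓.
  377 · 149 = 56173: from (11² + 16²)(7² + 10²), take (11·7 − 16·10, 11·10 + 16·7) = (77 − 160, 110 + 112) = (-83, 222); dropping signs (only squares matter) gives (83, 222); check 83² + 222² = 6889 + 49284 = 56173 ✓.
Step 4: Order so x ≤ y and verify: 83² + 222² = 6889 + 49284 = 56173 = n. ✓

n = 56173 = 83² + 222² (one valid representation with x ≤ y).


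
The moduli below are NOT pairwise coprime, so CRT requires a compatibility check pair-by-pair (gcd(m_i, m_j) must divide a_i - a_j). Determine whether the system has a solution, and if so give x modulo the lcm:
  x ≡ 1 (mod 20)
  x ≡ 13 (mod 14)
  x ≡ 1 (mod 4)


Moduli 20, 14, 4 are not pairwise coprime, so CRT works modulo lcm(m_i) when all pairwise compatibility conditions hold.
Pairwise compatibility: gcd(m_i, m_j) must divide a_i - a_j for every pair.
Merge one congruence at a time:
  Start: x ≡ 1 (mod 20).
  Combine with x ≡ 13 (mod 14): gcd(20, 14) = 2; 13 - 1 = 12, which IS divisible by 2, so compatible.
    Write x = 1 + 20·t and substitute into x ≡ 13 (mod 14): 20·t ≡ 13 − 1 = 12 (mod 14).
    Divide the congruence (and modulus) by g = 2: 10·t ≡ 6 (mod 7).
    Reduce coefficients mod 7: 3·t ≡ 6 (mod 7).
    The inverse of 3 mod 7 is 5 (since 3·5 = 15 = 2·7 + 1), so t ≡ 5·6 = 30 ≡ 2 (mod 7).
    Then x = 1 + 20·2 = 41, valid modulo lcm(20, 14) = 140: x ≡ 41 (mod 140).
  Combine with x ≡ 1 (mod 4): gcd(140, 4) = 4; 1 - 41 = -40, which IS divisible by 4, so compatible.
    Write x = 41 + 140·t and substitute into x ≡ 1 (mod 4): 140·t ≡ 1 − 41 = -40 (mod 4).
    Divide the congruence (and modulus) by g = 4: 35·t ≡ -10 (mod 1).
    Modulo 1 every t works; take t = 0.
    Then x = 41 + 140·0 = 41, valid modulo lcm(140, 4) = 140: x ≡ 41 (mod 140).
Verify: 41 mod 20 = 1, 41 mod 14 = 13, 41 mod 4 = 1.

x ≡ 41 (mod 140).


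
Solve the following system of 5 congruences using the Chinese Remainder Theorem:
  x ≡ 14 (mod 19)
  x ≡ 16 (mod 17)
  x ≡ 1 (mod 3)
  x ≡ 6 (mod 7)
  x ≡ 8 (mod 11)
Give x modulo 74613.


Product of moduli M = 19 · 17 · 3 · 7 · 11 = 74613.
Merge one congruence at a time:
  Start: x ≡ 14 (mod 19).
  Combine with x ≡ 16 (mod 17); new modulus lcm = 323.
    Write x = 14 + 19·t and substitute into x ≡ 16 (mod 17): 19·t ≡ 16 − 14 = 2 (mod 17).
    Reduce coefficients mod 17: 2·t ≡ 2 (mod 17).
    The inverse of 2 mod 17 is 9 (since 2·9 = 18 = 1·17 + 1), so t ≡ 9·2 = 18 ≡ 1 (mod 17).
    Then x = 14 + 19·1 = 33, valid modulo lcm(19, 17) = 323: x ≡ 33 (mod 323).
  Combine with x ≡ 1 (mod 3); new modulus lcm = 969.
    Write x = 33 + 323·t and substitute into x ≡ 1 (mod 3): 323·t ≡ 1 − 33 = -32 (mod 3).
    Reduce coefficients mod 3: 2·t ≡ 1 (mod 3).
    The inverse of 2 mod 3 is 2 (since 2·2 = 4 = 1·3 + 1), so t ≡ 2·1 = 2 ≡ 2 (mod 3).
    Then x = 33 + 323·2 = 679, valid modulo lcm(323, 3) = 969: x ≡ 679 (mod 969).
  Combine with x ≡ 6 (mod 7); new modulus lcm = 6783.
    Write x = 679 + 969·t and substitute into x ≡ 6 (mod 7): 969·t ≡ 6 − 679 = -673 (mod 7).
    Reduce coefficients mod 7: 3·t ≡ 6 (mod 7).
    The inverse of 3 mod 7 is 5 (since 3·5 = 15 = 2·7 + 1), so t ≡ 5·6 = 30 ≡ 2 (mod 7).
    Then x = 679 + 969·2 = 2617, valid modulo lcm(969, 7) = 6783: x ≡ 2617 (mod 6783).
  Combine with x ≡ 8 (mod 11); new modulus lcm = 74613.
    Write x = 2617 + 6783·t and substitute into x ≡ 8 (mod 11): 6783·t ≡ 8 − 2617 = -2609 (mod 11).
    Reduce coefficients mod 11: 7·t ≡ 9 (mod 11).
    The inverse of 7 mod 11 is 8 (since 7·8 = 56 = 5·11 + 1), so t ≡ 8·9 = 72 ≡ 6 (mod 11).
    Then x = 2617 + 6783·6 = 43315, valid modulo lcm(6783, 11) = 74613: x ≡ 43315 (mod 74613).
Verify against each original: 43315 mod 19 = 14, 43315 mod 17 = 16, 43315 mod 3 = 1, 43315 mod 7 = 6, 43315 mod 11 = 8.

x ≡ 43315 (mod 74613).


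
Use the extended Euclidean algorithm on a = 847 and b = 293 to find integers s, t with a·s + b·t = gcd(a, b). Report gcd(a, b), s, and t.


Euclidean algorithm on (847, 293) — divide until remainder is 0:
  847 = 2 · 293 + 261
  293 = 1 · 261 + 32
  261 = 8 · 32 + 5
  32 = 6 · 5 + 2
  5 = 2 · 2 + 1
  2 = 2 · 1 + 0
gcd(847, 293) = 1.
Track Bezout coefficients alongside the remainders: start with r₀ = 847 = a·1 + b·0 (s = 1, t = 0) and r₁ = 293 = a·0 + b·1 (s = 0, t = 1); each new remainder r_{k+1} = r_{k-1} − q_k·r_k inherits s_{k+1} = s_{k-1} − q_k·s_k, t_{k+1} = t_{k-1} − q_k·t_k, so r_k = a·s_k + b·t_k at every step:
  q = 2: r = 261, s = 1 − 2·0 = 1, t = 0 − 2·1 = -2  (check: 847·1 + 293·(-2) = 261)
  q = 1: r = 32, s = 0 − 1·1 = -1, t = 1 − 1·(-2) = 3  (check: 847·(-1) + 293·3 = 32)
  q = 8: r = 5, s = 1 − 8·(-1) = 9, t = -2 − 8·3 = -26  (check: 847·9 + 293·(-26) = 5)
  q = 6: r = 2, s = -1 − 6·9 = -55, t = 3 − 6·(-26) = 159  (check: 847·(-55) + 293·159 = 2)
  q = 2: r = 1, s = 9 − 2·(-55) = 119, t = -26 − 2·159 = -344  (check: 847·119 + 293·(-344) = 1)
The row with r = 1 (the gcd) gives the Bezout coefficients s = 119, t = -344.
Result: 847 · (119) + 293 · (-344) = 1.

gcd(847, 293) = 1; s = 119, t = -344 (check: 847·119 + 293·(-344) = 1).


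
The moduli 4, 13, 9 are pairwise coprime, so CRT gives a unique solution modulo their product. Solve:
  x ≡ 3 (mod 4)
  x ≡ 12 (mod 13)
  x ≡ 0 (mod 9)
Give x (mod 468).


Moduli 4, 13, 9 are pairwise coprime; by CRT there is a unique solution modulo M = 4 · 13 · 9 = 468.
Solve pairwise, accumulating the modulus:
  Start with x ≡ 3 (mod 4).
  Combine with x ≡ 12 (mod 13): since gcd(4, 13) = 1, we get a unique residue mod 52.
    Write x = 3 + 4·t and substitute into x ≡ 12 (mod 13): 4·t ≡ 12 − 3 = 9 (mod 13).
    The inverse of 4 mod 13 is 10 (since 4·10 = 40 = 3·13 + 1), so t ≡ 10·9 = 90 ≡ 12 (mod 13).
    Then x = 3 + 4·12 = 51, valid modulo lcm(4, 13) = 52: x ≡ 51 (mod 52).
  Combine with x ≡ 0 (mod 9): since gcd(52, 9) = 1, we get a unique residue mod 468.
    Write x = 51 + 52·t and substitute into x ≡ 0 (mod 9): 52·t ≡ 0 − 51 = -51 (mod 9).
    Reduce coefficients mod 9: 7·t ≡ 3 (mod 9).
    The inverse of 7 mod 9 is 4 (since 7·4 = 28 = 3·9 + 1), so t ≡ 4·3 = 12 ≡ 3 (mod 9).
    Then x = 51 + 52·3 = 207, valid modulo lcm(52, 9) = 468: x ≡ 207 (mod 468).
Verify: 207 mod 4 = 3 ✓, 207 mod 13 = 12 ✓, 207 mod 9 = 0 ✓.

x ≡ 207 (mod 468).


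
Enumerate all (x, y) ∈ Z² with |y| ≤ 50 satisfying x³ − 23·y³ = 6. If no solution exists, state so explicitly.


The equation is x³ - 23y³ = 6. For fixed y, x³ = 23·y³ + 6, so a solution requires the RHS to be a perfect cube.
Strategy: iterate y from -50 to 50, compute RHS = 23·y³ + 6, and check whether it is a (positive or negative) perfect cube.
Check small values of y:
  y = 0: RHS = 6 is not a perfect cube.
  y = 1: RHS = 29 is not a perfect cube.
  y = -1: RHS = -17 is not a perfect cube.
  y = 2: RHS = 190 is not a perfect cube.
  y = -2: RHS = -178 is not a perfect cube.
  y = 3: RHS = 627 is not a perfect cube.
  y = -3: RHS = -615 is not a perfect cube.
Continuing the search up to |y| = 50 finds no solutions either.
No (x, y) in the scanned range satisfies the equation.

No integer solutions with |y| ≤ 50.


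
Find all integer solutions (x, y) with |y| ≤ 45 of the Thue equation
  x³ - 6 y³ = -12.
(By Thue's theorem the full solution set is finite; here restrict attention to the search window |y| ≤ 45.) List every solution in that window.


The equation is x³ - 6y³ = -12. For fixed y, x³ = 6·y³ − 12, so a solution requires the RHS to be a perfect cube.
Strategy: iterate y from -45 to 45, compute RHS = 6·y³ − 12, and check whether it is a (positive or negative) perfect cube.
Check small values of y:
  y = 0: RHS = -12 is not a perfect cube.
  y = 1: RHS = -6 is not a perfect cube.
  y = -1: RHS = -18 is not a perfect cube.
  y = 2: RHS = 36 is not a perfect cube.
  y = -2: RHS = -60 is not a perfect cube.
  y = 3: RHS = 150 is not a perfect cube.
  y = -3: RHS = -174 is not a perfect cube.
Continuing the search up to |y| = 45 finds no solutions either.
No (x, y) in the scanned range satisfies the equation.

No integer solutions with |y| ≤ 45.


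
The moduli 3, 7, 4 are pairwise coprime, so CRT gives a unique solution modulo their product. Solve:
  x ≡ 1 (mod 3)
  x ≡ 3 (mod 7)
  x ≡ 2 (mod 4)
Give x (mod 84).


Moduli 3, 7, 4 are pairwise coprime; by CRT there is a unique solution modulo M = 3 · 7 · 4 = 84.
Solve pairwise, accumulating the modulus:
  Start with x ≡ 1 (mod 3).
  Combine with x ≡ 3 (mod 7): since gcd(3, 7) = 1, we get a unique residue mod 21.
    Write x = 1 + 3·t and substitute into x ≡ 3 (mod 7): 3·t ≡ 3 − 1 = 2 (mod 7).
    The inverse of 3 mod 7 is 5 (since 3·5 = 15 = 2·7 + 1), so t ≡ 5·2 = 10 ≡ 3 (mod 7).
    Then x = 1 + 3·3 = 10, valid modulo lcm(3, 7) = 21: x ≡ 10 (mod 21).
  Combine with x ≡ 2 (mod 4): since gcd(21, 4) = 1, we get a unique residue mod 84.
    Write x = 10 + 21·t and substitute into x ≡ 2 (mod 4): 21·t ≡ 2 − 10 = -8 (mod 4).
    Reduce coefficients mod 4: 1·t ≡ 0 (mod 4).
    So t ≡ 0 (mod 4).
    Then x = 10 + 21·0 = 10, valid modulo lcm(21, 4) = 84: x ≡ 10 (mod 84).
Verify: 10 mod 3 = 1 ✓, 10 mod 7 = 3 ✓, 10 mod 4 = 2 ✓.

x ≡ 10 (mod 84).


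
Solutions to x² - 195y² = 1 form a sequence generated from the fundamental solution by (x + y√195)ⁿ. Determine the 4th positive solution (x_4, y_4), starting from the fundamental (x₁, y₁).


Step 1: Find the fundamental solution (x₁, y₁) of x² - 195y² = 1.
  Expand √195 as a continued fraction. a₀ = ⌊√195⌋ = 13; iterate m_{k+1} = d_k·a_k − m_k, d_{k+1} = (195 − m_{k+1}²)/d_k, a_{k+1} = ⌊(a₀ + m_{k+1})/d_{k+1}⌋ (starting m₀ = 0, d₀ = 1), with convergents p_k = a_k·p_{k-1} + p_{k-2}, q_k = a_k·q_{k-1} + q_{k-2} (p₋₁ = 1, q₋₁ = 0):
  k = 0: a₀ = 13; p₀/q₀ = 13/1; p₀² − 195·q₀² = 169 − 195 = -26.
  k = 1: m = 13, d = 26, a = ⌊(13 + 13)/26⌋ = 1; p/q = (1·13 + 1)/(1·1 + 0) = 14/1; p² − 195·q² = 196 − 195 = 1.
  The first convergent with p² − 195·q² = 1 gives the fundamental solution (x₁, y₁) = (14, 1).
Step 2: Apply the recurrence (x_{n+1}, y_{n+1}) = (x₁x_n + 195y₁y_n, x₁y_n + y₁x_n) repeatedly.
  From (x_1, y_1) = (14, 1): x_2 = 14·14 + 195·1·1 = 391; y_2 = 14·1 + 1·14 = 28.
  From (x_2, y_2) = (391, 28): x_3 = 14·391 + 195·1·28 = 10934; y_3 = 14·28 + 1·391 = 783.
  From (x_3, y_3) = (10934, 783): x_4 = 14·10934 + 195·1·783 = 305761; y_4 = 14·783 + 1·10934 = 21896.
Step 3: Verify x_4² - 195·y_4² = 93489789121 - 93489789120 = 1 (should be 1). ✓

(x_1, y_1) = (14, 1); (x_4, y_4) = (305761, 21896).


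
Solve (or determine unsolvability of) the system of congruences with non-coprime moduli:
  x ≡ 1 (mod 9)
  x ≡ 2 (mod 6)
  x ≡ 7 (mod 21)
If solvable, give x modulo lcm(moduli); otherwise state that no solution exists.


Moduli 9, 6, 21 are not pairwise coprime, so CRT works modulo lcm(m_i) when all pairwise compatibility conditions hold.
Pairwise compatibility: gcd(m_i, m_j) must divide a_i - a_j for every pair.
Merge one congruence at a time:
  Start: x ≡ 1 (mod 9).
  Combine with x ≡ 2 (mod 6): gcd(9, 6) = 3, and 2 - 1 = 1 is NOT divisible by 3.
    ⇒ system is inconsistent (no integer solution).

No solution (the system is inconsistent).


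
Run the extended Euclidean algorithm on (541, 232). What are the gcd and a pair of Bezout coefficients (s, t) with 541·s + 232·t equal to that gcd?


Euclidean algorithm on (541, 232) — divide until remainder is 0:
  541 = 2 · 232 + 77
  232 = 3 · 77 + 1
  77 = 77 · 1 + 0
gcd(541, 232) = 1.
Track Bezout coefficients alongside the remainders: start with r₀ = 541 = a·1 + b·0 (s = 1, t = 0) and r₁ = 232 = a·0 + b·1 (s = 0, t = 1); each new remainder r_{k+1} = r_{k-1} − q_k·r_k inherits s_{k+1} = s_{k-1} − q_k·s_k, t_{k+1} = t_{k-1} − q_k·t_k, so r_k = a·s_k + b·t_k at every step:
  q = 2: r = 77, s = 1 − 2·0 = 1, t = 0 − 2·1 = -2  (check: 541·1 + 232·(-2) = 77)
  q = 3: r = 1, s = 0 − 3·1 = -3, t = 1 − 3·(-2) = 7  (check: 541·(-3) + 232·7 = 1)
The row with r = 1 (the gcd) gives the Bezout coefficients s = -3, t = 7.
Result: 541 · (-3) + 232 · (7) = 1.

gcd(541, 232) = 1; s = -3, t = 7 (check: 541·(-3) + 232·7 = 1).


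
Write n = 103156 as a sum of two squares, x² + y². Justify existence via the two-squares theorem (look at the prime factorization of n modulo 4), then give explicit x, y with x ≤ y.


Step 1: Factor n = 103156 = 2^2 · 17 · 37 · 41.
Step 2: Check the mod-4 condition on each prime factor: 2 = 2 (special); 17 ≡ 1 (mod 4), exponent 1; 37 ≡ 1 (mod 4), exponent 1; 41 ≡ 1 (mod 4), exponent 1.
All primes ≡ 3 (mod 4) appear to even exponent (or don't appear), so by the two-squares theorem n IS expressible as a sum of two squares.
Step 3: Build a representation. Group n = k² · m with k = 2 and m = 17 · 37 · 41 = 25789 (a product of primes ≡ 1 (mod 4)); a representation of m scales to one of n via (k·x)² + (k·y)² = k²(x² + y²). Each prime p ≡ 1 (mod 4) is itself a sum of two squares; find a² by testing p − a² for a perfect square:
  17: 17 − 1² = 16 = 4² ⇒ 17 = 1² + 4².
  37: 37 − 1² = 36 = 6² ⇒ 37 = 1² + 6².
  41: 41 − 1² = 40, 41 − 2² = 37, 41 − 3² = 32, 41 − 4² = 25 = 5² ⇒ 41 = 4² + 5².
  Combine using the Brahmagupta–Fibonacci identity (a² + b²)(c² + d²) = (ac − bd)² + (ad + bc)² = (ac + bd)² + (ad − bc)²:
  17 · 37 = 629: from (1² + 4²)(1² + 6²), take (1·1 − 4·6, 1·6 + 4·1) = (1 − 24, 6 + 4) = (-23, 10); dropping signs (only squares matter) gives (23, 10); check 23² + 10² = 529 + 100 = 629 ✓.
  629 · 41 = 25789: from (23² + 10²)(4² + 5²), take (23·4 − 10·5, 23·5 + 10·4) = (92 − 50, 115 + 40) = (42, 155); check 42² + 155² = 1764 + 24025 = 25789 ✓.
  Scale by k = 2: (2·42, 2·155) = (84, 310).
Step 4: Order so x ≤ y and verify: 84² + 310² = 7056 + 96100 = 103156 = n. ✓

n = 103156 = 84² + 310² (one valid representation with x ≤ y).


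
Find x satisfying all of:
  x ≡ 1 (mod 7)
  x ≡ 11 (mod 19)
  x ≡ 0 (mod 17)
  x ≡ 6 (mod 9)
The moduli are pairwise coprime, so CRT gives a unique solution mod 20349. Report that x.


Product of moduli M = 7 · 19 · 17 · 9 = 20349.
Merge one congruence at a time:
  Start: x ≡ 1 (mod 7).
  Combine with x ≡ 11 (mod 19); new modulus lcm = 133.
    Write x = 1 + 7·t and substitute into x ≡ 11 (mod 19): 7·t ≡ 11 − 1 = 10 (mod 19).
    The inverse of 7 mod 19 is 11 (since 7·11 = 77 = 4·19 + 1), so t ≡ 11·10 = 110 ≡ 15 (mod 19).
    Then x = 1 + 7·15 = 106, valid modulo lcm(7, 19) = 133: x ≡ 106 (mod 133).
  Combine with x ≡ 0 (mod 17); new modulus lcm = 2261.
    Write x = 106 + 133·t and substitute into x ≡ 0 (mod 17): 133·t ≡ 0 − 106 = -106 (mod 17).
    Reduce coefficients mod 17: 14·t ≡ 13 (mod 17).
    The inverse of 14 mod 17 is 11 (since 14·11 = 154 = 9·17 + 1), so t ≡ 11·13 = 143 ≡ 7 (mod 17).
    Then x = 106 + 133·7 = 1037, valid modulo lcm(133, 17) = 2261: x ≡ 1037 (mod 2261).
  Combine with x ≡ 6 (mod 9); new modulus lcm = 20349.
    Write x = 1037 + 2261·t and substitute into x ≡ 6 (mod 9): 2261·t ≡ 6 − 1037 = -1031 (mod 9).
    Reduce coefficients mod 9: 2·t ≡ 4 (mod 9).
    The inverse of 2 mod 9 is 5 (since 2·5 = 10 = 1·9 + 1), so t ≡ 5·4 = 20 ≡ 2 (mod 9).
    Then x = 1037 + 2261·2 = 5559, valid modulo lcm(2261, 9) = 20349: x ≡ 5559 (mod 20349).
Verify against each original: 5559 mod 7 = 1, 5559 mod 19 = 11, 5559 mod 17 = 0, 5559 mod 9 = 6.

x ≡ 5559 (mod 20349).


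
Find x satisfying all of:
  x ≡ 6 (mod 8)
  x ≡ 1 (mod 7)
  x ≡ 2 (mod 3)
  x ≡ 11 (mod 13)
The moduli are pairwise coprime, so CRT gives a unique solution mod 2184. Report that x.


Product of moduli M = 8 · 7 · 3 · 13 = 2184.
Merge one congruence at a time:
  Start: x ≡ 6 (mod 8).
  Combine with x ≡ 1 (mod 7); new modulus lcm = 56.
    Write x = 6 + 8·t and substitute into x ≡ 1 (mod 7): 8·t ≡ 1 − 6 = -5 (mod 7).
    Reduce coefficients mod 7: 1·t ≡ 2 (mod 7).
    So t ≡ 2 (mod 7).
    Then x = 6 + 8·2 = 22, valid modulo lcm(8, 7) = 56: x ≡ 22 (mod 56).
  Combine with x ≡ 2 (mod 3); new modulus lcm = 168.
    Write x = 22 + 56·t and substitute into x ≡ 2 (mod 3): 56·t ≡ 2 − 22 = -20 (mod 3).
    Reduce coefficients mod 3: 2·t ≡ 1 (mod 3).
    The inverse of 2 mod 3 is 2 (since 2·2 = 4 = 1·3 + 1), so t ≡ 2·1 = 2 ≡ 2 (mod 3).
    Then x = 22 + 56·2 = 134, valid modulo lcm(56, 3) = 168: x ≡ 134 (mod 168).
  Combine with x ≡ 11 (mod 13); new modulus lcm = 2184.
    Write x = 134 + 168·t and substitute into x ≡ 11 (mod 13): 168·t ≡ 11 − 134 = -123 (mod 13).
    Reduce coefficients mod 13: 12·t ≡ 7 (mod 13).
    The inverse of 12 mod 13 is 12 (since 12·12 = 144 = 11·13 + 1), so t ≡ 12·7 = 84 ≡ 6 (mod 13).
    Then x = 134 + 168·6 = 1142, valid modulo lcm(168, 13) = 2184: x ≡ 1142 (mod 2184).
Verify against each original: 1142 mod 8 = 6, 1142 mod 7 = 1, 1142 mod 3 = 2, 1142 mod 13 = 11.

x ≡ 1142 (mod 2184).


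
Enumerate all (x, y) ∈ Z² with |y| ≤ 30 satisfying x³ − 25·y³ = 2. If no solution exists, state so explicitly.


The equation is x³ - 25y³ = 2. For fixed y, x³ = 25·y³ + 2, so a solution requires the RHS to be a perfect cube.
Strategy: iterate y from -30 to 30, compute RHS = 25·y³ + 2, and check whether it is a (positive or negative) perfect cube.
Check small values of y:
  y = 0: RHS = 2 is not a perfect cube.
  y = 1: RHS = 27 = (3)³ ⇒ x = 3 works.
  y = -1: RHS = -23 is not a perfect cube.
  y = 2: RHS = 202 is not a perfect cube.
  y = -2: RHS = -198 is not a perfect cube.
  y = 3: RHS = 677 is not a perfect cube.
  y = -3: RHS = -673 is not a perfect cube.
Continuing the search up to |y| = 30 finds no further solutions beyond those listed.
Collected solutions: (3, 1).

Solutions (with |y| ≤ 30): (3, 1).


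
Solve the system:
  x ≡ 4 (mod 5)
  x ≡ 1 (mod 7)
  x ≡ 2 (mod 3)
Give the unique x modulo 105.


Moduli 5, 7, 3 are pairwise coprime; by CRT there is a unique solution modulo M = 5 · 7 · 3 = 105.
Solve pairwise, accumulating the modulus:
  Start with x ≡ 4 (mod 5).
  Combine with x ≡ 1 (mod 7): since gcd(5, 7) = 1, we get a unique residue mod 35.
    Write x = 4 + 5·t and substitute into x ≡ 1 (mod 7): 5·t ≡ 1 − 4 = -3 (mod 7).
    Reduce coefficients mod 7: 5·t ≡ 4 (mod 7).
    The inverse of 5 mod 7 is 3 (since 5·3 = 15 = 2·7 + 1), so t ≡ 3·4 = 12 ≡ 5 (mod 7).
    Then x = 4 + 5·5 = 29, valid modulo lcm(5, 7) = 35: x ≡ 29 (mod 35).
  Combine with x ≡ 2 (mod 3): since gcd(35, 3) = 1, we get a unique residue mod 105.
    Write x = 29 + 35·t and substitute into x ≡ 2 (mod 3): 35·t ≡ 2 − 29 = -27 (mod 3).
    Reduce coefficients mod 3: 2·t ≡ 0 (mod 3).
    The inverse of 2 mod 3 is 2 (since 2·2 = 4 = 1·3 + 1), so t ≡ 2·0 = 0 ≡ 0 (mod 3).
    Then x = 29 + 35·0 = 29, valid modulo lcm(35, 3) = 105: x ≡ 29 (mod 105).
Verify: 29 mod 5 = 4 ✓, 29 mod 7 = 1 ✓, 29 mod 3 = 2 ✓.

x ≡ 29 (mod 105).


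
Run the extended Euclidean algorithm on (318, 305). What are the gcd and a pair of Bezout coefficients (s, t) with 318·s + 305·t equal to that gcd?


Euclidean algorithm on (318, 305) — divide until remainder is 0:
  318 = 1 · 305 + 13
  305 = 23 · 13 + 6
  13 = 2 · 6 + 1
  6 = 6 · 1 + 0
gcd(318, 305) = 1.
Track Bezout coefficients alongside the remainders: start with r₀ = 318 = a·1 + b·0 (s = 1, t = 0) and r₁ = 305 = a·0 + b·1 (s = 0, t = 1); each new remainder r_{k+1} = r_{k-1} − q_k·r_k inherits s_{k+1} = s_{k-1} − q_k·s_k, t_{k+1} = t_{k-1} − q_k·t_k, so r_k = a·s_k + b·t_k at every step:
  q = 1: r = 13, s = 1 − 1·0 = 1, t = 0 − 1·1 = -1  (check: 318·1 + 305·(-1) = 13)
  q = 23: r = 6, s = 0 − 23·1 = -23, t = 1 − 23·(-1) = 24  (check: 318·(-23) + 305·24 = 6)
  q = 2: r = 1, s = 1 − 2·(-23) = 47, t = -1 − 2·24 = -49  (check: 318·47 + 305·(-49) = 1)
The row with r = 1 (the gcd) gives the Bezout coefficients s = 47, t = -49.
Result: 318 · (47) + 305 · (-49) = 1.

gcd(318, 305) = 1; s = 47, t = -49 (check: 318·47 + 305·(-49) = 1).
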